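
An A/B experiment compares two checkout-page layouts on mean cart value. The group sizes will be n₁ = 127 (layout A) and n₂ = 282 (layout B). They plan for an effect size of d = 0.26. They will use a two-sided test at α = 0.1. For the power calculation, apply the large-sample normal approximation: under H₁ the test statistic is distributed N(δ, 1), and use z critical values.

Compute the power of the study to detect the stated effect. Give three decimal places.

Noncentrality parameter: δ = d / √(1/n₁ + 1/n₂) = 0.26 / √(1/127 + 1/282) = 2.4330
Critical value for a two-sided test at α = 0.1: z_{α/2} = 1.645.
Power = Φ(δ − 1.645) + Φ(−δ − 1.645) = Φ(0.788) + Φ(-4.078) = 0.7847 + 0.0000 = 0.7847.

Power ≈ 0.785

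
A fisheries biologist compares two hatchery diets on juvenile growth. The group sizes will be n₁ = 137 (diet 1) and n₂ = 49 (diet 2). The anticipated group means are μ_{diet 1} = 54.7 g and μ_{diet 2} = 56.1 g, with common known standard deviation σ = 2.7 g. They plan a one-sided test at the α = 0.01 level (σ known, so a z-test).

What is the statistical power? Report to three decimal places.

Power ≈ 0.785

Standardized effect: d = |μ_{diet 1} − μ_{diet 2}| / σ = |54.7 − 56.1| / 2.7 = 0.5185
Noncentrality parameter: δ = d / √(1/n₁ + 1/n₂) = 0.5185 / √(1/137 + 1/49) = 3.1151
One-sided α = 0.01 → critical value z_{0.01} = 2.326.
Power = Φ(δ − 2.326) = Φ(0.789) = 0.7849.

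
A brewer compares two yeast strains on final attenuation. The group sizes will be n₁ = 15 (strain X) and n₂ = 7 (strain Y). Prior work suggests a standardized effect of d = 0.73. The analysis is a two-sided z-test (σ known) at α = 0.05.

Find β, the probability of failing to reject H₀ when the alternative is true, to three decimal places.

Noncentrality parameter: δ = d / √(1/n₁ + 1/n₂) = 0.73 / √(1/15 + 1/7) = 1.5948
Two-sided α = 0.05 → critical value z_{0.025} = 1.960.
Power = Φ(δ − 1.960) + Φ(−δ − 1.960) = Φ(-0.365) + Φ(-3.555) = 0.3575 + 0.0002 = 0.3577.
Type II error: β = 1 − power = 1 − 0.3577 = 0.6423.

β ≈ 0.642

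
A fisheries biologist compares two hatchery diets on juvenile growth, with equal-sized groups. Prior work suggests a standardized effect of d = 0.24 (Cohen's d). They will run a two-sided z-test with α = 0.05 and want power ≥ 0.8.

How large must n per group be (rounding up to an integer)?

Set Φ(δ − 1.960) = 0.8; then δ − 1.960 = Φ⁻¹(0.8) = 0.842, giving δ = 2.802.
(The Φ(−δ − z_{α/2}) term is vanishingly small for δ > 0 and is dropped in the standard sample-size formula.)
δ = d·√(n/2) ⇒ n = 2(δ/d)² = 2 × (2.802 / 0.24)² = 272.53.
Round up to the next whole unit.

n = 273 per group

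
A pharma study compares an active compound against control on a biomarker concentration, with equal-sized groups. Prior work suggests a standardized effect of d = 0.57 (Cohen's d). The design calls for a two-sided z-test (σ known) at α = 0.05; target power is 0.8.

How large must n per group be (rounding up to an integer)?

Set Φ(δ − 1.960) = 0.8; then δ − 1.960 = Φ⁻¹(0.8) = 0.842, giving δ = 2.802.
(The Φ(−δ − z_{α/2}) term is vanishingly small for δ > 0 and is dropped in the standard sample-size formula.)
δ = d·√(n/2) ⇒ n = 2(δ/d)² = 2 × (2.802 / 0.57)² = 48.32.
Rounding up, n = 49 per group.

n = 49 per group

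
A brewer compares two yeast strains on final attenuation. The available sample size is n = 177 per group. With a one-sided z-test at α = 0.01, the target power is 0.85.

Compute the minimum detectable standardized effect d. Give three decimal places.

Required noncentrality: δ = z_{0.01} + z_{0.15} = 2.326 + 1.036 = 3.363.
δ = d·√(n/2) ⇒ d = δ/√(n/2) = 3.363/√(177/2) = 0.3575.

d ≈ 0.357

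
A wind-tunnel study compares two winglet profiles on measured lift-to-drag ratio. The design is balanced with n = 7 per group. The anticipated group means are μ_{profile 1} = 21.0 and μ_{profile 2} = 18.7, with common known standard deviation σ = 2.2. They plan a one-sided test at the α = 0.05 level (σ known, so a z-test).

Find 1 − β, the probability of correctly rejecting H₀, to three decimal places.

Power ≈ 0.622

Standardized effect: d = |μ_{profile 1} − μ_{profile 2}| / σ = |21.0 − 18.7| / 2.2 = 1.0455
Noncentrality parameter: δ = d·√(n/2) = 1.0455 × √(7/2) = 1.9559
One-sided α = 0.05 → critical value z_{0.05} = 1.645.
Power = Φ(δ − 1.645) = Φ(0.311) = 0.6221.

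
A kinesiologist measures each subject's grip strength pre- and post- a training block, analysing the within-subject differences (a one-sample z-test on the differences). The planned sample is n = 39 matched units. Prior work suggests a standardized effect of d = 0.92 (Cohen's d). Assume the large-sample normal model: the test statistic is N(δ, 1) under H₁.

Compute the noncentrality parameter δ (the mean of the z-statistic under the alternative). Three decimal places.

The noncentrality parameter scales effect size by the design's sample-size factor: δ = d·√n = 0.92 × √39 = 5.7454

δ ≈ 5.745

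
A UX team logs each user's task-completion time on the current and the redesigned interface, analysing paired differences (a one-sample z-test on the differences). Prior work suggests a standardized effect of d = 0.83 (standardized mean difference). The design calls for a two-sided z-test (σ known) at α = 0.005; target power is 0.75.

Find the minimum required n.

n = 18

Set Φ(δ − 2.807) = 0.75; then δ − 2.807 = Φ⁻¹(0.75) = 0.674, giving δ = 3.482.
(Ignoring the negligible lower-tail rejection probability gives the usual closed-form inversion.)
δ = d·√n ⇒ n = (δ/d)² = (3.482 / 0.83)² = 17.59.
Rounding up, n = 18.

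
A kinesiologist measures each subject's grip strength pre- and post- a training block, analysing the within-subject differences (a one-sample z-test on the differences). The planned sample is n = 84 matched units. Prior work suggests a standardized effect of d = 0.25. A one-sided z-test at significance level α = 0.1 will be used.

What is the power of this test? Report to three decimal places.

Noncentrality parameter: δ = d·√n = 0.25 × √84 = 2.2913
Critical value for a one-sided test at α = 0.1: z_α = 1.282.
Power = Φ(δ − 1.282) = Φ(1.010) = 0.8437.

Power ≈ 0.844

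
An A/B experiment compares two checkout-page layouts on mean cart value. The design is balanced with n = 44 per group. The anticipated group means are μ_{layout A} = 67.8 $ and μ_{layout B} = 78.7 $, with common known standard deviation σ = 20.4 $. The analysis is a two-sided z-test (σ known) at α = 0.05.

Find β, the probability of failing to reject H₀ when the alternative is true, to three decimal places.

Standardized effect: d = |μ_{layout A} − μ_{layout B}| / σ = |67.8 − 78.7| / 20.4 = 0.5343
Noncentrality parameter: δ = d·√(n/2) = 0.5343 × √(44/2) = 2.5062
Critical value for a two-sided test at α = 0.05: z_{α/2} = 1.960.
Power = Φ(δ − 1.960) + Φ(−δ − 1.960) = Φ(0.546) + Φ(-4.466) = 0.7075 + 0.0000 = 0.7075.
Type II error: β = 1 − power = 1 − 0.7075 = 0.2925.

β ≈ 0.292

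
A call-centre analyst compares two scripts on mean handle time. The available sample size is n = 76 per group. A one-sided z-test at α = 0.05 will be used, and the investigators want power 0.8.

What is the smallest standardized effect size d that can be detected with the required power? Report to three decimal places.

Need Φ(δ − 1.645) = 0.8, so δ = 1.645 + 0.842 = 2.486.
δ = d·√(n/2) ⇒ d = δ/√(n/2) = 2.486/√(76/2) = 0.4034.

d ≈ 0.403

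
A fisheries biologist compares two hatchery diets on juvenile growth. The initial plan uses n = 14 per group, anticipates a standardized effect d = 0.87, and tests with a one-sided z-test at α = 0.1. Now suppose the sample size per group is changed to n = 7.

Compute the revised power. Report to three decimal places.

With n = 7 per group: δ = d·√(n/2) = 0.87 × √(7/2) = 1.6276. Critical value z_{0.1} = 1.282.
Revised power = P(Z > 1.282 − δ) = Φ(0.346) = 0.6354.

Power ≈ 0.635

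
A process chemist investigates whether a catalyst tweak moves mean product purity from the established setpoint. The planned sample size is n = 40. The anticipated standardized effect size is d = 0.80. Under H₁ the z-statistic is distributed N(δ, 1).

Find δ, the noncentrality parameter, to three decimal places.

δ ≈ 5.060

δ = d·√n = 0.80 × √40 = 5.0596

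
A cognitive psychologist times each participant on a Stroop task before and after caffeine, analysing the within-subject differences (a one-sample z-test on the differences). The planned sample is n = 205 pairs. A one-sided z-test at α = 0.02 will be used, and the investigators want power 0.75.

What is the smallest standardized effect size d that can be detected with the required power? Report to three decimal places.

Required noncentrality: δ = z_{0.02} + z_{0.25} = 2.054 + 0.674 = 2.728.
δ = d·√n ⇒ d = δ/√n = 2.728/√205 = 0.1905.

d ≈ 0.191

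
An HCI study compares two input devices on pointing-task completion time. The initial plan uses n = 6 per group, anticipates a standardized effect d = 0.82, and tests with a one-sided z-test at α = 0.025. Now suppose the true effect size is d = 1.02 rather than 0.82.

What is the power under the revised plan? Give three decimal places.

Power ≈ 0.423

With d = 1.02: δ = d·√(n/2) = 1.02 × √(6/2) = 1.7667. Critical value z_{0.025} = 1.960.
Revised power = Φ(δ − 1.960) = Φ(-0.193) = 0.4234.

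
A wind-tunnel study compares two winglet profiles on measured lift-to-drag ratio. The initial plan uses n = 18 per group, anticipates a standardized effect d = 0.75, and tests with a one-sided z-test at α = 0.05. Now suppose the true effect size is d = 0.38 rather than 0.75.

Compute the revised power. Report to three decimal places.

Power ≈ 0.307

With d = 0.38: δ = d·√(n/2) = 0.38 × √(18/2) = 1.1400. Critical value z_{0.05} = 1.645.
Revised power = Φ(δ − 1.645) = Φ(-0.505) = 0.3068.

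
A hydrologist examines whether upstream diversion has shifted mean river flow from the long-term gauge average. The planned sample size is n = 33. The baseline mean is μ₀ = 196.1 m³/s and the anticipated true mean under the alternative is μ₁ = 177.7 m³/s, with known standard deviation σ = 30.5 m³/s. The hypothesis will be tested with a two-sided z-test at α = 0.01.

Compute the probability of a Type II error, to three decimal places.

β ≈ 0.187

Standardized effect: d = |μ₁ − μ₀| / σ = |177.7 − 196.1| / 30.5 = 0.6033
Noncentrality parameter: δ = d·√n = 0.6033 × √33 = 3.4656
Critical value for a two-sided test at α = 0.01: z_{α/2} = 2.576.
Power = Φ(δ − 2.576) + Φ(−δ − 2.576) = Φ(0.890) + Φ(-6.041) = 0.8132 + 0.0000 = 0.8132.
Type II error: β = 1 − power = 1 − 0.8132 = 0.1868.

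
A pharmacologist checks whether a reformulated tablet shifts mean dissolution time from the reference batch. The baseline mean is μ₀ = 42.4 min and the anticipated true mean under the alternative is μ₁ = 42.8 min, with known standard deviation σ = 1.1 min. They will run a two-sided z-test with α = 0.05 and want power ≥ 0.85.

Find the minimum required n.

n = 68

Standardized effect: d = |μ₁ − μ₀| / σ = |42.8 − 42.4| / 1.1 = 0.3636
For power 0.85 need Φ(δ − z_{0.025}) = 0.85, so δ = z_{0.025} + z_{0.15} = 1.960 + 1.036 = 2.996.
(The Φ(−δ − z_{α/2}) term is vanishingly small for δ > 0 and is dropped in the standard sample-size formula.)
δ = d·√n ⇒ n = (δ/d)² = (2.996 / 0.3636)² = 67.90.
Rounding up, n = 68.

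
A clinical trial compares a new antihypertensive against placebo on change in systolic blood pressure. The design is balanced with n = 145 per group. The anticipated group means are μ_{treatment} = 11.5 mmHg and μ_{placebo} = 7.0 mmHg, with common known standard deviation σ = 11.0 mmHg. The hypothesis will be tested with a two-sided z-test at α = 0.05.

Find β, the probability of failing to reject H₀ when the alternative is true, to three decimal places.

β ≈ 0.064

Standardized effect: d = |μ_{treatment} − μ_{placebo}| / σ = |11.5 − 7.0| / 11.0 = 0.4091
Noncentrality parameter: δ = d·√(n/2) = 0.4091 × √(145/2) = 3.4833
Critical value for a two-sided test at α = 0.05: z_{α/2} = 1.960.
Power = Φ(δ − 1.960) + Φ(−δ − 1.960) = Φ(1.523) + Φ(-5.443) = 0.9362 + 0.0000 = 0.9362.
Type II error: β = 1 − power = 1 − 0.9362 = 0.0638.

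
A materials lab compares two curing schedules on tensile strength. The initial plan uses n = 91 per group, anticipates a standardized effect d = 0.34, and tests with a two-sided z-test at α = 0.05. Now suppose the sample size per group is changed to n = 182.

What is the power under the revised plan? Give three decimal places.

Power ≈ 0.900

With n = 182 per group: δ = d·√(n/2) = 0.34 × √(182/2) = 3.2434. Critical value z_{0.025} = 1.960.
Revised power = Φ(δ − 1.960) + Φ(−δ − 1.960) = Φ(1.283) + Φ(-5.203) = 0.9003 + 0.0000 = 0.9003.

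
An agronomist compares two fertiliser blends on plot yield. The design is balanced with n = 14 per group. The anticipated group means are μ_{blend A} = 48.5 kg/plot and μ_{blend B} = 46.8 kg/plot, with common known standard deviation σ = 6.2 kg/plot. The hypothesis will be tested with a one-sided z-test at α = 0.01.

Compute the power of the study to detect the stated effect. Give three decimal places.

Power ≈ 0.055

Standardized effect: d = |μ_{blend A} − μ_{blend B}| / σ = |48.5 − 46.8| / 6.2 = 0.2742
Noncentrality parameter: λ = d·√(n/2) = 0.2742 × √(14/2) = 0.7254
Critical value for a one-sided test at α = 0.01: z_α = 2.326.
Power = Φ(λ − 2.326) = Φ(-1.601) = 0.0547.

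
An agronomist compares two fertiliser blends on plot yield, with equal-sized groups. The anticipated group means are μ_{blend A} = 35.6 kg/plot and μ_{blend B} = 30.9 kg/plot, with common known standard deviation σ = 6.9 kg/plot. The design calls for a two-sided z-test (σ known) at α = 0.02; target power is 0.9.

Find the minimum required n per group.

Standardized effect: d = |μ_{blend A} − μ_{blend B}| / σ = |35.6 − 30.9| / 6.9 = 0.6812
For power 0.9 need Φ(δ − z_{0.01}) = 0.9, so δ = z_{0.01} + z_{0.10} = 2.326 + 1.282 = 3.608.
(For δ > 0 the lower-tail rejection region contributes negligibly to power, so the one-term inversion is standard.)
δ = d·√(n/2) ⇒ n = 2(δ/d)² = 2 × (3.608 / 0.6812)² = 56.11.
Rounding up, n = 57 per group.

n = 57 per group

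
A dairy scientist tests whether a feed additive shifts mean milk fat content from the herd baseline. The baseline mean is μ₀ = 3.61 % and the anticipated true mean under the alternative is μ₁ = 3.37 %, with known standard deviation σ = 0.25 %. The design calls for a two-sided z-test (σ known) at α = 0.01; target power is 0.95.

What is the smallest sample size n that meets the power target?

n = 20

Standardized effect: d = |μ₁ − μ₀| / σ = |3.37 − 3.61| / 0.25 = 0.9600
For power 0.95 need Φ(δ − z_{0.005}) = 0.95, so δ = z_{0.005} + z_{0.05} = 2.576 + 1.645 = 4.221.
(Ignoring the negligible lower-tail rejection probability gives the usual closed-form inversion.)
δ = d·√n ⇒ n = (δ/d)² = (4.221 / 0.9600)² = 19.33.
Round up to the next whole unit.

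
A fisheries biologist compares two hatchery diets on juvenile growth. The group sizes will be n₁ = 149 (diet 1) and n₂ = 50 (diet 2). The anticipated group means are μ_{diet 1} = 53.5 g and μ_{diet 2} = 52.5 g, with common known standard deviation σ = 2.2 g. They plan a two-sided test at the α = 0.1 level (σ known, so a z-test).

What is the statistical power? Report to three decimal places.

Standardized effect: d = |μ_{diet 1} − μ_{diet 2}| / σ = |53.5 − 52.5| / 2.2 = 0.4545
Noncentrality parameter: λ = d / √(1/n₁ + 1/n₂) = 0.4545 / √(1/149 + 1/50) = 2.7812
Two-sided α = 0.1 → critical value z_{0.05} = 1.645.
Power = Φ(λ − 1.645) + Φ(−λ − 1.645) = Φ(1.136) + Φ(-4.426) = 0.8721 + 0.0000 = 0.8721.

Power ≈ 0.872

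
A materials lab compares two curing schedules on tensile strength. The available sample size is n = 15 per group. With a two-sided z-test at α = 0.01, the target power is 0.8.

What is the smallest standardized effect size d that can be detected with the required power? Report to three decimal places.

Required noncentrality: δ = z_{0.005} + z_{0.20} = 2.576 + 0.842 = 3.417.
(Lower-tail contribution to power is negligible for δ > 0.)
δ = d·√(n/2) ⇒ d = δ/√(n/2) = 3.417/√(15/2) = 1.2479.

d ≈ 1.248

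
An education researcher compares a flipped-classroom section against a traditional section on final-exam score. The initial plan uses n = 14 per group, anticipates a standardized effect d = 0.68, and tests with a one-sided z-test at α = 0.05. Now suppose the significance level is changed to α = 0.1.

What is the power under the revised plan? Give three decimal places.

Power ≈ 0.698

δ = d·√(n/2) = 0.68 × √(14/2) = 1.7991 (unchanged). New critical value: z_{0.1} = 1.282.
Revised power = Φ(δ − 1.282) = Φ(0.518) = 0.6976.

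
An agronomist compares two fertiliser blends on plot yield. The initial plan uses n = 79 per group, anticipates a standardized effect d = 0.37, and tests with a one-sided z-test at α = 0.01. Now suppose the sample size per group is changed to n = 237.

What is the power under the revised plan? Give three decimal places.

Power ≈ 0.956

With n = 237 per group: δ = d·√(n/2) = 0.37 × √(237/2) = 4.0277. Critical value z_{0.01} = 2.326.
Revised power = P(Z > 2.326 − δ) = Φ(1.701) = 0.9556.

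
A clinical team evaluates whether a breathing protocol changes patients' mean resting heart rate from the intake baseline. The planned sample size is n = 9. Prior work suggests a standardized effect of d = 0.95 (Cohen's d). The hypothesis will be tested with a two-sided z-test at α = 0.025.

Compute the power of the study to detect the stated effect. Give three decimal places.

Power ≈ 0.729

Noncentrality parameter: δ = d·√n = 0.95 × √9 = 2.8500
Critical value for a two-sided test at α = 0.025: z_{α/2} = 2.241.
Power = Φ(δ − 2.241) + Φ(−δ − 2.241) = Φ(0.609) + Φ(-5.091) = 0.7286 + 0.0000 = 0.7286.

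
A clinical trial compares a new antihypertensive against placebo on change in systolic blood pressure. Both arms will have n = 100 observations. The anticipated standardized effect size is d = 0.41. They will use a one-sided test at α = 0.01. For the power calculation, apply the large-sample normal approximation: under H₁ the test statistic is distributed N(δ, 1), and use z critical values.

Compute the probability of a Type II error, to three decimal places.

Noncentrality parameter: δ = d·√(n/2) = 0.41 × √(100/2) = 2.8991
Critical value for a one-sided test at α = 0.01: z_α = 2.326.
Power = Φ(δ − 2.326) = Φ(0.573) = 0.7166.
Type II error: β = 1 − power = 1 − 0.7166 = 0.2834.

β ≈ 0.283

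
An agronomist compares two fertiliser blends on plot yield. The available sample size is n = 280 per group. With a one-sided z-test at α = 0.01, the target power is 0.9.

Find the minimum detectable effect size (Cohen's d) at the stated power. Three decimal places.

d ≈ 0.305

Required noncentrality: δ = z_{0.01} + z_{0.10} = 2.326 + 1.282 = 3.608.
δ = d·√(n/2) ⇒ d = δ/√(n/2) = 3.608/√(280/2) = 0.3049.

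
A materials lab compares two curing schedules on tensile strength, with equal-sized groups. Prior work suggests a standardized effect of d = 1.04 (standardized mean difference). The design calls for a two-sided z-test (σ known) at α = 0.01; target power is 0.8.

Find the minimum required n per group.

n = 22 per group

Set Φ(δ − 2.576) = 0.8; then δ − 2.576 = Φ⁻¹(0.8) = 0.842, giving δ = 3.417.
(For δ > 0 the lower-tail rejection region contributes negligibly to power, so the one-term inversion is standard.)
δ = d·√(n/2) ⇒ n = 2(δ/d)² = 2 × (3.417 / 1.04)² = 21.60.
Round up to the next whole unit.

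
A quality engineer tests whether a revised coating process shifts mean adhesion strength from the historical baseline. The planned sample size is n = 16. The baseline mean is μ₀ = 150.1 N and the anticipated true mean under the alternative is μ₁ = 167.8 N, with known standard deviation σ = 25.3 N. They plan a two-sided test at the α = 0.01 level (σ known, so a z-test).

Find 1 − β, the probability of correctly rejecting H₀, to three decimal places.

Power ≈ 0.588

Standardized effect: d = |μ₁ − μ₀| / σ = |167.8 − 150.1| / 25.3 = 0.6996
Noncentrality parameter: δ = d·√n = 0.6996 × √16 = 2.7984
Critical value for a two-sided test at α = 0.01: z_{α/2} = 2.576.
Power = Φ(δ − 2.576) + Φ(−δ − 2.576) = Φ(0.223) + Φ(-5.374) = 0.5881 + 0.0000 = 0.5881.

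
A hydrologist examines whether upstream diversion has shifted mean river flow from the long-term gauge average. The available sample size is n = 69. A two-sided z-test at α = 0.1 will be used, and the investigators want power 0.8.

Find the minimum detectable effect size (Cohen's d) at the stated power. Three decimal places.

Required noncentrality: δ = z_{0.05} + z_{0.20} = 1.645 + 0.842 = 2.486.
(The second rejection-region term Φ(−δ − z_{α/2}) is negligible and dropped.)
δ = d·√n ⇒ d = δ/√n = 2.486/√69 = 0.2993.

d ≈ 0.299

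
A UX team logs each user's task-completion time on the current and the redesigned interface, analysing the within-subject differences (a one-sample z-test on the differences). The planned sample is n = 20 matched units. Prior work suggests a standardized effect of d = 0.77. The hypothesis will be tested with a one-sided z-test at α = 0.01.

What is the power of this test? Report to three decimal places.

Noncentrality parameter: δ = d·√n = 0.77 × √20 = 3.4435
One-sided α = 0.01 → critical value z_{0.01} = 2.326.
Power = Φ(δ − 2.326) = Φ(1.117) = 0.8680.

Power ≈ 0.868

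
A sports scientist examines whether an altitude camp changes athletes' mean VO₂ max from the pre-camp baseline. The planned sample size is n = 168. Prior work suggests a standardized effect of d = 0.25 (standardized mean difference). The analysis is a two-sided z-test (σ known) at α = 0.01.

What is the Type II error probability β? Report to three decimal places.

Noncentrality parameter: λ = d·√n = 0.25 × √168 = 3.2404
Two-sided α = 0.01 → critical value z_{0.005} = 2.576.
Power = Φ(λ − 2.576) + Φ(−λ − 2.576) = Φ(0.665) + Φ(-5.816) = 0.7468 + 0.0000 = 0.7468.
Type II error: β = 1 − power = 1 − 0.7468 = 0.2532.

β ≈ 0.253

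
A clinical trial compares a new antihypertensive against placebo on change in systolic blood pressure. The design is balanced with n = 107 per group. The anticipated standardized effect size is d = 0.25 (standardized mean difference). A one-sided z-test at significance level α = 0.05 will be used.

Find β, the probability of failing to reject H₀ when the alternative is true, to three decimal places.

Noncentrality parameter: λ = d·√(n/2) = 0.25 × √(107/2) = 1.8286
Critical value for a one-sided test at α = 0.05: z_α = 1.645.
Power = Φ(λ − 1.645) = Φ(0.184) = 0.5729.
Type II error: β = 1 − power = 1 − 0.5729 = 0.4271.

β ≈ 0.427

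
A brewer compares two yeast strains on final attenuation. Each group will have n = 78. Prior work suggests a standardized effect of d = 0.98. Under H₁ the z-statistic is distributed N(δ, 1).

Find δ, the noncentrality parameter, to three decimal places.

δ ≈ 6.120

δ = d·√(n/2) = 0.98 × √(78/2) = 6.1201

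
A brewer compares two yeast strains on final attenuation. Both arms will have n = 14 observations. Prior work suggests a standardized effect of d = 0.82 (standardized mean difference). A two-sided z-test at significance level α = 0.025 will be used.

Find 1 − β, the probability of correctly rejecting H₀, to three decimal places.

Power ≈ 0.471

Noncentrality parameter: δ = d·√(n/2) = 0.82 × √(14/2) = 2.1695
Critical value for a two-sided test at α = 0.025: z_{α/2} = 2.241.
Power = Φ(δ − 2.241) + Φ(−δ − 2.241) = Φ(-0.072) + Φ(-4.411) = 0.4713 + 0.0000 = 0.4714.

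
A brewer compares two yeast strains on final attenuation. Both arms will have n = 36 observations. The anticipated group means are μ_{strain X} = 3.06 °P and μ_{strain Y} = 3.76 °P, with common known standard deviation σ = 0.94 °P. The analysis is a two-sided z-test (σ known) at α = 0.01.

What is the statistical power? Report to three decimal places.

Power ≈ 0.720

Standardized effect: d = |μ_{strain X} − μ_{strain Y}| / σ = |3.06 − 3.76| / 0.94 = 0.7447
Noncentrality parameter: δ = d·√(n/2) = 0.7447 × √(36/2) = 3.1594
Critical value for a two-sided test at α = 0.01: z_{α/2} = 2.576.
Power = Φ(δ − 2.576) + Φ(−δ − 2.576) = Φ(0.584) + Φ(-5.735) = 0.7202 + 0.0000 = 0.7202.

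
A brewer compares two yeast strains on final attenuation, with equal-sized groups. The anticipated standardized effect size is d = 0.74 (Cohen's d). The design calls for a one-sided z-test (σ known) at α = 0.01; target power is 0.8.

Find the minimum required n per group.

n = 37 per group

For power 0.8 need Φ(δ − z_{0.01}) = 0.8, so δ = z_{0.01} + z_{0.20} = 2.326 + 0.842 = 3.168.
δ = d·√(n/2) ⇒ n = 2(δ/d)² = 2 × (3.168 / 0.74)² = 36.65.
Round up to the next whole unit.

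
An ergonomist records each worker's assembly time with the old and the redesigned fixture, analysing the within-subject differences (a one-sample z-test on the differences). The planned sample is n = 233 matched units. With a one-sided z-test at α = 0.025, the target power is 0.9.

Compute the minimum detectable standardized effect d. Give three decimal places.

Required noncentrality: δ = z_{0.025} + z_{0.10} = 1.960 + 1.282 = 3.242.
δ = d·√n ⇒ d = δ/√n = 3.242/√233 = 0.2124.

d ≈ 0.212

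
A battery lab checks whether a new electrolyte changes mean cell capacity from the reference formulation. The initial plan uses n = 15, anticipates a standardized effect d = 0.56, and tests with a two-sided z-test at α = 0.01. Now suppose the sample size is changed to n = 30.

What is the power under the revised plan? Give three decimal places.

Power ≈ 0.688

With n = 30: δ = d·√n = 0.56 × √30 = 3.0672. Critical value z_{0.005} = 2.576.
Revised power = Φ(δ − 2.576) + Φ(−δ − 2.576) = Φ(0.491) + Φ(-5.643) = 0.6884 + 0.0000 = 0.6884.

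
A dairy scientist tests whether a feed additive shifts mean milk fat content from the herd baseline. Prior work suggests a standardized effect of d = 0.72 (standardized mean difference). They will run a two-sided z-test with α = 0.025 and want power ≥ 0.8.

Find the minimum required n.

Set Φ(δ − 2.241) = 0.8; then δ − 2.241 = Φ⁻¹(0.8) = 0.842, giving δ = 3.083.
(The Φ(−δ − z_{α/2}) term is vanishingly small for δ > 0 and is dropped in the standard sample-size formula.)
δ = d·√n ⇒ n = (δ/d)² = (3.083 / 0.72)² = 18.34.
Rounding up, n = 19.

n = 19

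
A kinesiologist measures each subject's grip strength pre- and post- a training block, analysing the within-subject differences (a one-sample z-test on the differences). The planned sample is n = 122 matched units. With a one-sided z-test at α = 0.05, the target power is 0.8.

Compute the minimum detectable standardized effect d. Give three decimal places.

d ≈ 0.225

Required noncentrality: δ = z_{0.05} + z_{0.20} = 1.645 + 0.842 = 2.486.
δ = d·√n ⇒ d = δ/√n = 2.486/√122 = 0.2251.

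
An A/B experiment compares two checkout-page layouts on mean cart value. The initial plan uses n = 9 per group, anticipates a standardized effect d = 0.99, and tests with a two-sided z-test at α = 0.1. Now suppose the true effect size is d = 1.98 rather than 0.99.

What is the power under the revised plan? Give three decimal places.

With d = 1.98: δ = d·√(n/2) = 1.98 × √(9/2) = 4.2002. Critical value z_{0.05} = 1.645.
Revised power = Φ(δ − 1.645) + Φ(−δ − 1.645) = Φ(2.555) + Φ(-5.845) = 0.9947 + 0.0000 = 0.9947.

Power ≈ 0.995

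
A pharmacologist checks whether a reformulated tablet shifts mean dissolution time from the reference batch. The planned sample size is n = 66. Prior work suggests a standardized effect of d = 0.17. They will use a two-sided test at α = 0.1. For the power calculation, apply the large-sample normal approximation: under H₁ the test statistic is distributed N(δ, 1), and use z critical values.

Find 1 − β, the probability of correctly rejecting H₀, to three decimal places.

Power ≈ 0.397

Noncentrality parameter: λ = d·√n = 0.17 × √66 = 1.3811
Two-sided α = 0.1 → critical value z_{0.05} = 1.645.
Power = Φ(λ − 1.645) + Φ(−λ − 1.645) = Φ(-0.264) + Φ(-3.026) = 0.3960 + 0.0012 = 0.3972.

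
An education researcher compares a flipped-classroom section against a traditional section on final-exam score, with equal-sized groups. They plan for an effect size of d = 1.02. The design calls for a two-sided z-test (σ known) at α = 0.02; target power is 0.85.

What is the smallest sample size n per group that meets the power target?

n = 22 per group

Set Φ(δ − 2.326) = 0.85; then δ − 2.326 = Φ⁻¹(0.85) = 1.036, giving δ = 3.363.
(The Φ(−δ − z_{α/2}) term is vanishingly small for δ > 0 and is dropped in the standard sample-size formula.)
δ = d·√(n/2) ⇒ n = 2(δ/d)² = 2 × (3.363 / 1.02)² = 21.74.
Round up to the next whole unit.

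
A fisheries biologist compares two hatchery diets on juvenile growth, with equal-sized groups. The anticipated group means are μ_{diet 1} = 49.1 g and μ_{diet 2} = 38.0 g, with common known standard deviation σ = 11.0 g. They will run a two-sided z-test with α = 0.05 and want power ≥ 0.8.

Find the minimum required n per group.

n = 16 per group

Standardized effect: d = |μ_{diet 1} − μ_{diet 2}| / σ = |49.1 − 38.0| / 11.0 = 1.0091
Set Φ(δ − 1.960) = 0.8; then δ − 1.960 = Φ⁻¹(0.8) = 0.842, giving δ = 2.802.
(For δ > 0 the lower-tail rejection region contributes negligibly to power, so the one-term inversion is standard.)
δ = d·√(n/2) ⇒ n = 2(δ/d)² = 2 × (2.802 / 1.0091)² = 15.42.
Rounding up, n = 16 per group.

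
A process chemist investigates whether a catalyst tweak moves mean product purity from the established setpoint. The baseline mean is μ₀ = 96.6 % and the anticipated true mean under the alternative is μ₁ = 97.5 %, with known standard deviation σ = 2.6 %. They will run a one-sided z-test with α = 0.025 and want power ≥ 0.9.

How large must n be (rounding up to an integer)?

Standardized effect: d = |μ₁ − μ₀| / σ = |97.5 − 96.6| / 2.6 = 0.3462
Set Φ(δ − 1.960) = 0.9; then δ − 1.960 = Φ⁻¹(0.9) = 1.282, giving δ = 3.242.
δ = d·√n ⇒ n = (δ/d)² = (3.242 / 0.3462)² = 87.69.
Round up to the next whole unit.

n = 88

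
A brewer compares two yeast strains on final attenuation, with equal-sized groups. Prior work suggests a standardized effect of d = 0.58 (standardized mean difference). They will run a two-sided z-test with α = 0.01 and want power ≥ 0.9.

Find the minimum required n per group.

n = 89 per group

For power 0.9 need Φ(δ − z_{0.005}) = 0.9, so δ = z_{0.005} + z_{0.10} = 2.576 + 1.282 = 3.857.
(The Φ(−δ − z_{α/2}) term is vanishingly small for δ > 0 and is dropped in the standard sample-size formula.)
δ = d·√(n/2) ⇒ n = 2(δ/d)² = 2 × (3.857 / 0.58)² = 88.46.
Round up to the next whole unit.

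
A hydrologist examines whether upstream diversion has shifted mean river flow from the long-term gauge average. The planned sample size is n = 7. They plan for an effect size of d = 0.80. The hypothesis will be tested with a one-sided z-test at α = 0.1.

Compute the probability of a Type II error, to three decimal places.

Noncentrality parameter: δ = d·√n = 0.80 × √7 = 2.1166
One-sided α = 0.1 → critical value z_{0.1} = 1.282.
Power = Φ(δ − 1.282) = Φ(0.835) = 0.7982.
Type II error: β = 1 − power = 1 − 0.7982 = 0.2018.

β ≈ 0.202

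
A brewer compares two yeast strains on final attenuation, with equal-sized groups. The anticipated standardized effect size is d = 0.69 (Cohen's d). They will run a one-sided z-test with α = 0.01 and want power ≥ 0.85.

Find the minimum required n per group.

n = 48 per group

Set Φ(δ − 2.326) = 0.85; then δ − 2.326 = Φ⁻¹(0.85) = 1.036, giving δ = 3.363.
δ = d·√(n/2) ⇒ n = 2(δ/d)² = 2 × (3.363 / 0.69)² = 47.50.
Round up to the next whole unit.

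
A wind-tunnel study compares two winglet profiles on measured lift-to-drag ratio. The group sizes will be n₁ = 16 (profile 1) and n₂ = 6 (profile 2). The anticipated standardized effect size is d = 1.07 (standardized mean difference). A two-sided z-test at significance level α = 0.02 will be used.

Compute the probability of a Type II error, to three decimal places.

β ≈ 0.536

Noncentrality parameter: δ = d / √(1/n₁ + 1/n₂) = 1.07 / √(1/16 + 1/6) = 2.2352
Two-sided α = 0.02 → critical value z_{0.01} = 2.326.
Power = Φ(δ − 2.326) + Φ(−δ − 2.326) = Φ(-0.091) + Φ(-4.562) = 0.4637 + 0.0000 = 0.4637.
Type II error: β = 1 − power = 1 − 0.4637 = 0.5363.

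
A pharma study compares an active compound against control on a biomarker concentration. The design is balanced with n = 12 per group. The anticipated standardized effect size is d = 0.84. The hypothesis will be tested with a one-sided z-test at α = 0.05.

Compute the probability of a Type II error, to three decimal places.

β ≈ 0.340

Noncentrality parameter: λ = d·√(n/2) = 0.84 × √(12/2) = 2.0576
Critical value for a one-sided test at α = 0.05: z_α = 1.645.
Power = P(Z > 1.645 − λ) = Φ(0.413) = 0.6601.
Type II error: β = 1 − power = 1 − 0.6601 = 0.3399.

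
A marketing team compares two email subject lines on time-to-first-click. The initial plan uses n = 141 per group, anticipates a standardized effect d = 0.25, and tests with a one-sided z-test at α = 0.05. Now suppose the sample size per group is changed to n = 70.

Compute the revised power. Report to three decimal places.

Power ≈ 0.434

With n = 70 per group: δ = d·√(n/2) = 0.25 × √(70/2) = 1.4790. Critical value z_{0.05} = 1.645.
Revised power = Φ(δ − 1.645) = Φ(-0.166) = 0.4341.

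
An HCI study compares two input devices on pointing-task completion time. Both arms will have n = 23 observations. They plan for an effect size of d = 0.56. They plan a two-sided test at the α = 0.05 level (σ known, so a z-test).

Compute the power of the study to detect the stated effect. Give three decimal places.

Power ≈ 0.476

Noncentrality parameter: δ = d·√(n/2) = 0.56 × √(23/2) = 1.8991
Two-sided α = 0.05 → critical value z_{0.025} = 1.960.
Power = Φ(δ − 1.960) + Φ(−δ − 1.960) = Φ(-0.061) + Φ(-3.859) = 0.4757 + 0.0001 = 0.4758.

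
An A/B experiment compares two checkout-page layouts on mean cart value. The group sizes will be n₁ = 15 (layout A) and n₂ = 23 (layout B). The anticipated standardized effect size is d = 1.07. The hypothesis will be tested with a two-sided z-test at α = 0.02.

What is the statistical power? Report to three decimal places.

Power ≈ 0.815

Noncentrality parameter: λ = d / √(1/n₁ + 1/n₂) = 1.07 / √(1/15 + 1/23) = 3.2240
Two-sided α = 0.02 → critical value z_{0.01} = 2.326.
Power = Φ(λ − 2.326) + Φ(−λ − 2.326) = Φ(0.898) + Φ(-5.550) = 0.8153 + 0.0000 = 0.8153.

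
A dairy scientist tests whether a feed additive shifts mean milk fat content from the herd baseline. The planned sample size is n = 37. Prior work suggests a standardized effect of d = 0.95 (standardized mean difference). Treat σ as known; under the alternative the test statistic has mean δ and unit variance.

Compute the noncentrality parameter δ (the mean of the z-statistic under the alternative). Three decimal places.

δ ≈ 5.779

The noncentrality parameter scales effect size by the design's sample-size factor: δ = d·√n = 0.95 × √37 = 5.7786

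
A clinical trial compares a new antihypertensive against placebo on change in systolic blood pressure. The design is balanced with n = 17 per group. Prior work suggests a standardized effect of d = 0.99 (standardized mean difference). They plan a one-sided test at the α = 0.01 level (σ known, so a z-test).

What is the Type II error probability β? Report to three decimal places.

β ≈ 0.288

Noncentrality parameter: δ = d·√(n/2) = 0.99 × √(17/2) = 2.8863
One-sided α = 0.01 → critical value z_{0.01} = 2.326.
Power = Φ(δ − 2.326) = Φ(0.560) = 0.7123.
Type II error: β = 1 − power = 1 − 0.7123 = 0.2877.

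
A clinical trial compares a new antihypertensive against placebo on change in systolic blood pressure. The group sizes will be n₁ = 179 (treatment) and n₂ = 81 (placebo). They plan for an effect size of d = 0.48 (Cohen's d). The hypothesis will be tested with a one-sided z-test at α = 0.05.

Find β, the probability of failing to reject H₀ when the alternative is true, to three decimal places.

β ≈ 0.026

Noncentrality parameter: δ = d / √(1/n₁ + 1/n₂) = 0.48 / √(1/179 + 1/81) = 3.5845
One-sided α = 0.05 → critical value z_{0.05} = 1.645.
Power = P(Z > 1.645 − δ) = Φ(1.940) = 0.9738.
Type II error: β = 1 − power = 1 − 0.9738 = 0.0262.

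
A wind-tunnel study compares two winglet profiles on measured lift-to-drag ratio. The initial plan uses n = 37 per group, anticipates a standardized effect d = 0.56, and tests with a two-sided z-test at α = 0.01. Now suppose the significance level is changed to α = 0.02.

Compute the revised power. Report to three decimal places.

δ = d·√(n/2) = 0.56 × √(37/2) = 2.4087 (unchanged). New critical value: z_{0.01} = 2.326.
Revised power = Φ(δ − 2.326) + Φ(−δ − 2.326) = Φ(0.082) + Φ(-4.735) = 0.5328 + 0.0000 = 0.5328.

Power ≈ 0.533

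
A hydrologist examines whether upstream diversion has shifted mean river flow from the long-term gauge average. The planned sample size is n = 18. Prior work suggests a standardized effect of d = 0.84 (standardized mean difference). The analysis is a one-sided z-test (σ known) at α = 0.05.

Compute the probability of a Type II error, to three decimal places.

Noncentrality parameter: δ = d·√n = 0.84 × √18 = 3.5638
One-sided α = 0.05 → critical value z_{0.05} = 1.645.
Power = Φ(δ − 1.645) = Φ(1.919) = 0.9725.
Type II error: β = 1 − power = 1 − 0.9725 = 0.0275.

β ≈ 0.027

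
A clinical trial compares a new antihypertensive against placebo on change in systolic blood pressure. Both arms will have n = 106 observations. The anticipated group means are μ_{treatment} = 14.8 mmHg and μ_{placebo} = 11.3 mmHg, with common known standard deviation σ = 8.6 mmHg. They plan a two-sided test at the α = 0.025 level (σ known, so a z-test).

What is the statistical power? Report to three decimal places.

Power ≈ 0.765

Standardized effect: d = |μ_{treatment} − μ_{placebo}| / σ = |14.8 − 11.3| / 8.6 = 0.4070
Noncentrality parameter: δ = d·√(n/2) = 0.4070 × √(106/2) = 2.9628
Two-sided α = 0.025 → critical value z_{0.0125} = 2.241.
Power = Φ(δ − 2.241) + Φ(−δ − 2.241) = Φ(0.721) + Φ(-5.204) = 0.7647 + 0.0000 = 0.7647.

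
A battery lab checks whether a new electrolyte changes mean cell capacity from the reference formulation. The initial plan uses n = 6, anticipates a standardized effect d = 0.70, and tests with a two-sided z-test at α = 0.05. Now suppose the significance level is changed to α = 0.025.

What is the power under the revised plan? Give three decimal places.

δ = d·√n = 0.70 × √6 = 1.7146 (unchanged). New critical value: z_{0.0125} = 2.241.
Revised power = Φ(δ − 2.241) + Φ(−δ − 2.241) = Φ(-0.527) + Φ(-3.956) = 0.2992 + 0.0000 = 0.2992.

Power ≈ 0.299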